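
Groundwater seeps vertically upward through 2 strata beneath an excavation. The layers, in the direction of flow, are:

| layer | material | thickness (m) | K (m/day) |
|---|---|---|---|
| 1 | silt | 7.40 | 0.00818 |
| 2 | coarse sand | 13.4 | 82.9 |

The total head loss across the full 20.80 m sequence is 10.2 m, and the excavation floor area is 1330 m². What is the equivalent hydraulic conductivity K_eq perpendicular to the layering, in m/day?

0.0230

Flow is perpendicular to layering, so the layers act in series and the equivalent K is the thickness-weighted harmonic mean.
Total thickness L = 7.40 + 13.4 = 20.80 m.
Σ(b_i/K_i) = 7.40/0.00818 + 13.4/82.9 = 904.8 d.
K_eq = L / Σ(b_i/K_i) = 20.80 / 904.8 = 0.02299 m/day.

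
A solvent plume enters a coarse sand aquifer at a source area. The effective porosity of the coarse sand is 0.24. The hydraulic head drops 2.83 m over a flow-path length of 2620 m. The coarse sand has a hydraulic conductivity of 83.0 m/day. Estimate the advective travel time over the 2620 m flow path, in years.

Hydraulic gradient i = Δh / L = 2.83 / 2620 = 0.001080.
Darcy flux q = K · i = 83.00 × 0.001080 = 0.08965 m/day.
Seepage velocity v = q / n_e = 0.08965 / 0.24 = 0.3736 m/day.
Travel time t = L / v = 2620 / 0.3736 = 7014 days = 19.20 years.

19.2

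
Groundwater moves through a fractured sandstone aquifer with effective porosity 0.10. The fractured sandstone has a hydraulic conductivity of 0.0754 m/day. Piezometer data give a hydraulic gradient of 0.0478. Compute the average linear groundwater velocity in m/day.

0.0360

Hydraulic gradient i = 0.0478.
Darcy flux q = K · i = 0.07540 × 0.04780 = 0.003604 m/day.
Seepage velocity v = q / n_e = 0.003604 / 0.10 = 0.03604 m/day.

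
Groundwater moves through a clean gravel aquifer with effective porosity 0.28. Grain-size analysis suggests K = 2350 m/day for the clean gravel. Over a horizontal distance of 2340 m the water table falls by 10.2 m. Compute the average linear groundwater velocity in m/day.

Hydraulic gradient i = Δh / L = 10.2 / 2340 = 0.004359.
Darcy flux q = K · i = 2350 × 0.004359 = 10.24 m/day.
Seepage velocity v = q / n_e = 10.24 / 0.28 = 36.58 m/day.

36.6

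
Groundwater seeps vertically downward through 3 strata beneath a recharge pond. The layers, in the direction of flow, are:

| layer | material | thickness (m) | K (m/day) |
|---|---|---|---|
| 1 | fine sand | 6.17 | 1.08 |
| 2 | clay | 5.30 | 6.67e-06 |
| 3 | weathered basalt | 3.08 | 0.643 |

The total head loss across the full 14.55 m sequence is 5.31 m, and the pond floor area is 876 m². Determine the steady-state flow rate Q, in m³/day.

Flow is perpendicular to layering, so the layers act in series and the equivalent K is the thickness-weighted harmonic mean.
Total thickness L = 6.17 + 5.30 + 3.08 = 14.55 m.
Σ(b_i/K_i) = 6.17/1.08 + 5.30/6.67e-06 + 3.08/0.643 = 7.946e+05 d.
K_eq = L / Σ(b_i/K_i) = 14.55 / 7.946e+05 = 1.831e-05 m/day.
Q = K_eq · A · (Δh/L) = 1.831e-05 × 876 × (5.31/14.55) = 0.005854 m³/day.

0.00585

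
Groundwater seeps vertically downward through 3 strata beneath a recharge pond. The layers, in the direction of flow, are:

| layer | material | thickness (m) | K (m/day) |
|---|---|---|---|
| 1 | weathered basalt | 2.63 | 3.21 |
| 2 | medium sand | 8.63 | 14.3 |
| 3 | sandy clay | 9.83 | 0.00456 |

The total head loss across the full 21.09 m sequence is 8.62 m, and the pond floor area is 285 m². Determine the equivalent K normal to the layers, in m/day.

Flow is perpendicular to layering, so the layers act in series and the equivalent K is the thickness-weighted harmonic mean.
Total thickness L = 2.63 + 8.63 + 9.83 = 21.09 m.
Σ(b_i/K_i) = 2.63/3.21 + 8.63/14.3 + 9.83/0.00456 = 2157 d.
K_eq = L / Σ(b_i/K_i) = 21.09 / 2157 = 0.009777 m/day.

0.00978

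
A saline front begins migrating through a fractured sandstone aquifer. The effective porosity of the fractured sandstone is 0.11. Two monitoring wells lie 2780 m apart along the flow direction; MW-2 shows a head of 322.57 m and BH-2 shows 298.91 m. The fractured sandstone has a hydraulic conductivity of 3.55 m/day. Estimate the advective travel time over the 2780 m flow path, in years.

27.7

Hydraulic gradient i = (322.57 − 298.91) / 2780 = 23.66 / 2780 = 0.008511.
Darcy flux q = K · i = 3.550 × 0.008511 = 0.03021 m/day.
Seepage velocity v = q / n_e = 0.03021 / 0.11 = 0.2747 m/day.
Travel time t = L / v = 2780 / 0.2747 = 10121 days = 27.71 years.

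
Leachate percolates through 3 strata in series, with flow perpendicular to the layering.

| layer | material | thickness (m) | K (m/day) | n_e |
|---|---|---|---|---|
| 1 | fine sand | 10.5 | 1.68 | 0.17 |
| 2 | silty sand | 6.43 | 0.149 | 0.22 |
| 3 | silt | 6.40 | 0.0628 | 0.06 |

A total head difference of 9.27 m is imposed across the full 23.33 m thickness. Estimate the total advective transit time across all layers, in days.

With flow normal to the layers, continuity requires the same specific discharge q through every layer.
Σ(b_i/K_i) = 10.5/1.68 + 6.43/0.149 + 6.40/0.0628 = 151.3 d.
q = Δh / Σ(b_i/K_i) = 9.27 / 151.3 = 0.06126 m/day.
In each layer the seepage velocity is v_i = q/n_i, so the layer transit time is t_i = b_i·n_i / q:
  layer 1 (fine sand): t_1 = 10.5 × 0.17 / 0.06126 = 29.14 d
  layer 2 (silty sand): t_2 = 6.43 × 0.22 / 0.06126 = 23.09 d
  layer 3 (silt): t_3 = 6.40 × 0.06 / 0.06126 = 6.268 d
Total t = Σ t_i = 58.50 days.

58.5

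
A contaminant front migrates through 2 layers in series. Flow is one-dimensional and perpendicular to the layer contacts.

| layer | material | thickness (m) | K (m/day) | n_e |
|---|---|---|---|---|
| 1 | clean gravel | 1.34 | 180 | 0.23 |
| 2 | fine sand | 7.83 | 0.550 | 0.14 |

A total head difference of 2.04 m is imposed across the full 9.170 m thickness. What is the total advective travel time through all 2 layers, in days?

9.81

With flow normal to the layers, continuity requires the same specific discharge q through every layer.
Σ(b_i/K_i) = 1.34/180 + 7.83/0.550 = 14.24 d.
q = Δh / Σ(b_i/K_i) = 2.04 / 14.24 = 0.1432 m/day.
In each layer the seepage velocity is v_i = q/n_i, so the layer transit time is t_i = b_i·n_i / q:
  layer 1 (clean gravel): t_1 = 1.34 × 0.23 / 0.1432 = 2.152 d
  layer 2 (fine sand): t_2 = 7.83 × 0.14 / 0.1432 = 7.654 d
Total t = Σ t_i = 9.806 days.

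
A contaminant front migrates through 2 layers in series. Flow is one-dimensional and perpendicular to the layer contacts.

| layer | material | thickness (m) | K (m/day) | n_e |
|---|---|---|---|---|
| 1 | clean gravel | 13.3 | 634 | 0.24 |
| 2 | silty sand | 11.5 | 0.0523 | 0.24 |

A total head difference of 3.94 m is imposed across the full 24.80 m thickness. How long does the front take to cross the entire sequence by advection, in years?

0.910

With flow normal to the layers, continuity requires the same specific discharge q through every layer.
Σ(b_i/K_i) = 13.3/634 + 11.5/0.0523 = 219.9 d.
q = Δh / Σ(b_i/K_i) = 3.94 / 219.9 = 0.01792 m/day.
In each layer the seepage velocity is v_i = q/n_i, so the layer transit time is t_i = b_i·n_i / q:
  layer 1 (clean gravel): t_1 = 13.3 × 0.24 / 0.01792 = 178.2 d
  layer 2 (silty sand): t_2 = 11.5 × 0.24 / 0.01792 = 154.0 d
Total t = Σ t_i = 332.2 days = 0.9095 years.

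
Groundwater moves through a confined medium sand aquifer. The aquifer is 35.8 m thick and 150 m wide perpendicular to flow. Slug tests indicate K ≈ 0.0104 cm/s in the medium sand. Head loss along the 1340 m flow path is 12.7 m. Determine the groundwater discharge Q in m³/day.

Convert K: 0.0104 cm/s × 864 = 8.986 m/day.
Cross-sectional area A = 150 × 35.8 = 5370 m².
Hydraulic gradient i = Δh / L = 12.7 / 1340 = 0.009478.
Darcy's law: Q = K · A · i = 8.986 × 5370 × 0.009478 = 457.3 m³/day.

457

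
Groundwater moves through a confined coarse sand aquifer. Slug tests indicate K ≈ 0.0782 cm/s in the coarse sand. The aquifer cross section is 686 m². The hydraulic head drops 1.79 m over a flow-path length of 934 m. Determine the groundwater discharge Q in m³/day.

Convert K: 0.0782 cm/s × 864 = 67.56 m/day.
Hydraulic gradient i = Δh / L = 1.79 / 934 = 0.001916.
Darcy's law: Q = K · A · i = 67.56 × 686.0 × 0.001916 = 88.83 m³/day.

88.8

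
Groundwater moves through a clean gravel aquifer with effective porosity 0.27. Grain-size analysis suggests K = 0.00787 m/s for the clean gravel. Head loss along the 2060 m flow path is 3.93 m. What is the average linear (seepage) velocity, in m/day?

4.80

Convert K: 0.00787 m/s × 86400 = 680.0 m/day.
Hydraulic gradient i = Δh / L = 3.93 / 2060 = 0.001908.
Darcy flux q = K · i = 680.0 × 0.001908 = 1.297 m/day.
Seepage velocity v = q / n_e = 1.297 / 0.27 = 4.805 m/day.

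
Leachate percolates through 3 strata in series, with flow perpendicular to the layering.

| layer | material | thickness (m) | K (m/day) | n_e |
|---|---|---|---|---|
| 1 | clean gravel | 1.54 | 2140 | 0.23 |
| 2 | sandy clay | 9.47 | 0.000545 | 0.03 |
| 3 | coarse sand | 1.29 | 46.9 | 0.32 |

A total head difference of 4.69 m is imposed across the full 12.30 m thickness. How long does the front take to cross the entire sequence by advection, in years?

With flow normal to the layers, continuity requires the same specific discharge q through every layer.
Σ(b_i/K_i) = 1.54/2140 + 9.47/0.000545 + 1.29/46.9 = 17376 d.
q = Δh / Σ(b_i/K_i) = 4.69 / 17376 = 0.0002699 m/day.
In each layer the seepage velocity is v_i = q/n_i, so the layer transit time is t_i = b_i·n_i / q:
  layer 1 (clean gravel): t_1 = 1.54 × 0.23 / 0.0002699 = 1312 d
  layer 2 (sandy clay): t_2 = 9.47 × 0.03 / 0.0002699 = 1053 d
  layer 3 (coarse sand): t_3 = 1.29 × 0.32 / 0.0002699 = 1529 d
Total t = Σ t_i = 3894 days = 10.66 years.

10.7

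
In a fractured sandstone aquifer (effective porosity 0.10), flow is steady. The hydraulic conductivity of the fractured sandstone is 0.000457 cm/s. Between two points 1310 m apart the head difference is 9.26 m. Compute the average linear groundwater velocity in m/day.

0.0279

Convert K: 0.000457 cm/s × 864 = 0.3948 m/day.
Hydraulic gradient i = Δh / L = 9.26 / 1310 = 0.007069.
Darcy flux q = K · i = 0.3948 × 0.007069 = 0.002791 m/day.
Seepage velocity v = q / n_e = 0.002791 / 0.10 = 0.02791 m/day.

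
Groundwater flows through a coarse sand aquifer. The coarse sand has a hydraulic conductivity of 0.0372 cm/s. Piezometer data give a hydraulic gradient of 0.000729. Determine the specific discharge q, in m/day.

Convert K: 0.0372 cm/s × 864 = 32.14 m/day.
Hydraulic gradient i = 0.000729.
Specific discharge q = K · i = 32.14 × 0.0007290 = 0.02343 m/day.

0.0234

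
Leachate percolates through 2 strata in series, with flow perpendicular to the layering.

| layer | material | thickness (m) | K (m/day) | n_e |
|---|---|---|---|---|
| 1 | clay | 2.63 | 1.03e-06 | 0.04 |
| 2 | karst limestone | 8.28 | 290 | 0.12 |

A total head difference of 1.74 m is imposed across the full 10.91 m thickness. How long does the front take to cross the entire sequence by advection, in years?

With flow normal to the layers, continuity requires the same specific discharge q through every layer.
Σ(b_i/K_i) = 2.63/1.03e-06 + 8.28/290 = 2.553e+06 d.
q = Δh / Σ(b_i/K_i) = 1.74 / 2.553e+06 = 6.814e-07 m/day.
In each layer the seepage velocity is v_i = q/n_i, so the layer transit time is t_i = b_i·n_i / q:
  layer 1 (clay): t_1 = 2.63 × 0.04 / 6.814e-07 = 1.544e+05 d
  layer 2 (karst limestone): t_2 = 8.28 × 0.12 / 6.814e-07 = 1.458e+06 d
Total t = Σ t_i = 1.612e+06 days = 4415 years.

4410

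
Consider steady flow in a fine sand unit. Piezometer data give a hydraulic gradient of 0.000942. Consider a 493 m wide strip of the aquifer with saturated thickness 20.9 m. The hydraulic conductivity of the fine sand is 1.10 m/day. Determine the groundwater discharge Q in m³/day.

10.7

Cross-sectional area A = 493 × 20.9 = 10304 m².
Hydraulic gradient i = 0.000942.
Darcy's law: Q = K · A · i = 1.100 × 10304 × 0.0009420 = 10.68 m³/day.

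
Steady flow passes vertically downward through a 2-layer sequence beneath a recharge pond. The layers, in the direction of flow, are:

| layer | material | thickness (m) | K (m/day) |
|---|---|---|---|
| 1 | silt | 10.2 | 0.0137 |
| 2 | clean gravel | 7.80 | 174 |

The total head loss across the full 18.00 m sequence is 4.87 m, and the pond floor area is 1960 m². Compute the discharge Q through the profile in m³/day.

Flow is perpendicular to layering, so the layers act in series and the equivalent K is the thickness-weighted harmonic mean.
Total thickness L = 10.2 + 7.80 = 18.00 m.
Σ(b_i/K_i) = 10.2/0.0137 + 7.80/174 = 744.6 d.
K_eq = L / Σ(b_i/K_i) = 18.00 / 744.6 = 0.02418 m/day.
Q = K_eq · A · (Δh/L) = 0.02418 × 1960 × (4.87/18.00) = 12.82 m³/day.

12.8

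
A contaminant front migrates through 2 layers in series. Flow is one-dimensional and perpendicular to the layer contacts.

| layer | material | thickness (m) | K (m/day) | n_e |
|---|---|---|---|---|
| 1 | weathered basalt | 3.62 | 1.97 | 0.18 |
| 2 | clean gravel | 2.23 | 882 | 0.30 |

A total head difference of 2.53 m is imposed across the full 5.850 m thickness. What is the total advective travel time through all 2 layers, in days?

0.960

With flow normal to the layers, continuity requires the same specific discharge q through every layer.
Σ(b_i/K_i) = 3.62/1.97 + 2.23/882 = 1.840 d.
q = Δh / Σ(b_i/K_i) = 2.53 / 1.840 = 1.375 m/day.
In each layer the seepage velocity is v_i = q/n_i, so the layer transit time is t_i = b_i·n_i / q:
  layer 1 (weathered basalt): t_1 = 3.62 × 0.18 / 1.375 = 0.4739 d
  layer 2 (clean gravel): t_2 = 2.23 × 0.30 / 1.375 = 0.4866 d
Total t = Σ t_i = 0.9605 days.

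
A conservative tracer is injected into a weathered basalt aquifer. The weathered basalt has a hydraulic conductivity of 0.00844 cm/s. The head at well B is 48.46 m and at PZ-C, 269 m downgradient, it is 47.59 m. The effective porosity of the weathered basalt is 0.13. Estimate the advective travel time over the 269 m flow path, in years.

Convert K: 0.00844 cm/s × 864 = 7.292 m/day.
Hydraulic gradient i = (48.46 − 47.59) / 269 = 0.87 / 269 = 0.003234.
Darcy flux q = K · i = 7.292 × 0.003234 = 0.02358 m/day.
Seepage velocity v = q / n_e = 0.02358 / 0.13 = 0.1814 m/day.
Travel time t = L / v = 269 / 0.1814 = 1483 days = 4.060 years.

4.06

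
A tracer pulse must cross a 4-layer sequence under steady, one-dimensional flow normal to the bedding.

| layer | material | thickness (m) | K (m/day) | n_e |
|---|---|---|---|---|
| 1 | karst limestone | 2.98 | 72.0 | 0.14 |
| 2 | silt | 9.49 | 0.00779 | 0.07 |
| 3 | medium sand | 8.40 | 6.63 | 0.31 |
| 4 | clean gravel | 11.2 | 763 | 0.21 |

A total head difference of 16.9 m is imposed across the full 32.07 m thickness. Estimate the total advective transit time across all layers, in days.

436

With flow normal to the layers, continuity requires the same specific discharge q through every layer.
Σ(b_i/K_i) = 2.98/72.0 + 9.49/0.00779 + 8.40/6.63 + 11.2/763 = 1220 d.
q = Δh / Σ(b_i/K_i) = 16.9 / 1220 = 0.01386 m/day.
In each layer the seepage velocity is v_i = q/n_i, so the layer transit time is t_i = b_i·n_i / q:
  layer 1 (karst limestone): t_1 = 2.98 × 0.14 / 0.01386 = 30.11 d
  layer 2 (silt): t_2 = 9.49 × 0.07 / 0.01386 = 47.94 d
  layer 3 (medium sand): t_3 = 8.40 × 0.31 / 0.01386 = 187.9 d
  layer 4 (clean gravel): t_4 = 11.2 × 0.21 / 0.01386 = 169.7 d
Total t = Σ t_i = 435.7 days.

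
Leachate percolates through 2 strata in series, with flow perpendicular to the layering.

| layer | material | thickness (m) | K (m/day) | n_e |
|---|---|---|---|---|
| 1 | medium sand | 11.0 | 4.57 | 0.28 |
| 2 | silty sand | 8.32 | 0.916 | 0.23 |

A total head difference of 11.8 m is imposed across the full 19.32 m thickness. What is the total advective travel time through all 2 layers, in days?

With flow normal to the layers, continuity requires the same specific discharge q through every layer.
Σ(b_i/K_i) = 11.0/4.57 + 8.32/0.916 = 11.49 d.
q = Δh / Σ(b_i/K_i) = 11.8 / 11.49 = 1.027 m/day.
In each layer the seepage velocity is v_i = q/n_i, so the layer transit time is t_i = b_i·n_i / q:
  layer 1 (medium sand): t_1 = 11.0 × 0.28 / 1.027 = 2.999 d
  layer 2 (silty sand): t_2 = 8.32 × 0.23 / 1.027 = 1.863 d
Total t = Σ t_i = 4.862 days.

4.86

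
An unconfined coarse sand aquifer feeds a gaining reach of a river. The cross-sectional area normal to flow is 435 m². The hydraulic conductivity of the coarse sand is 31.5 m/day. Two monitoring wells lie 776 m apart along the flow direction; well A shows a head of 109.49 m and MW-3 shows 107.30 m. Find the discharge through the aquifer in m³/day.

38.7

Hydraulic gradient i = (109.49 − 107.30) / 776 = 2.19 / 776 = 0.002822.
Darcy's law: Q = K · A · i = 31.50 × 435.0 × 0.002822 = 38.67 m³/day.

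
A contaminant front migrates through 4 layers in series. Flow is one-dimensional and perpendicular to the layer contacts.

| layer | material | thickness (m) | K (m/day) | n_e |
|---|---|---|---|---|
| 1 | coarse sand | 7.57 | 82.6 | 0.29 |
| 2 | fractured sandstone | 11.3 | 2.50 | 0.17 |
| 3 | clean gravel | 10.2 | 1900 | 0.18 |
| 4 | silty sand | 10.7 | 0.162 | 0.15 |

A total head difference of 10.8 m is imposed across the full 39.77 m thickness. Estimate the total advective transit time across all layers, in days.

49.4

With flow normal to the layers, continuity requires the same specific discharge q through every layer.
Σ(b_i/K_i) = 7.57/82.6 + 11.3/2.50 + 10.2/1900 + 10.7/0.162 = 70.67 d.
q = Δh / Σ(b_i/K_i) = 10.8 / 70.67 = 0.1528 m/day.
In each layer the seepage velocity is v_i = q/n_i, so the layer transit time is t_i = b_i·n_i / q:
  layer 1 (coarse sand): t_1 = 7.57 × 0.29 / 0.1528 = 14.36 d
  layer 2 (fractured sandstone): t_2 = 11.3 × 0.17 / 0.1528 = 12.57 d
  layer 3 (clean gravel): t_3 = 10.2 × 0.18 / 0.1528 = 12.01 d
  layer 4 (silty sand): t_4 = 10.7 × 0.15 / 0.1528 = 10.50 d
Total t = Σ t_i = 49.45 days.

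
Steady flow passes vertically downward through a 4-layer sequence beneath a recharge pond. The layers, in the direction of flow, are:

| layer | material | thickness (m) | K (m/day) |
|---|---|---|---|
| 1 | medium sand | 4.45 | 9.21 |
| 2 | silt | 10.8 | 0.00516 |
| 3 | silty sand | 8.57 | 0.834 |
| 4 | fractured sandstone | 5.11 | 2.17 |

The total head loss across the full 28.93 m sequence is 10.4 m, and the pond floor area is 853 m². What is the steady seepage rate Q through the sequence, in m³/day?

Flow is perpendicular to layering, so the layers act in series and the equivalent K is the thickness-weighted harmonic mean.
Total thickness L = 4.45 + 10.8 + 8.57 + 5.11 = 28.93 m.
Σ(b_i/K_i) = 4.45/9.21 + 10.8/0.00516 + 8.57/0.834 + 5.11/2.17 = 2106 d.
K_eq = L / Σ(b_i/K_i) = 28.93 / 2106 = 0.01374 m/day.
Q = K_eq · A · (Δh/L) = 0.01374 × 853 × (10.4/28.93) = 4.212 m³/day.

4.21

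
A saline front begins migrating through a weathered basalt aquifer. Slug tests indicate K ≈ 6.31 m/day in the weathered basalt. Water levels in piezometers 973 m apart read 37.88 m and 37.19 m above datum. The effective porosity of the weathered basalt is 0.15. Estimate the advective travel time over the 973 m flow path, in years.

89.3

Hydraulic gradient i = (37.88 − 37.19) / 973 = 0.69 / 973 = 0.0007091.
Darcy flux q = K · i = 6.310 × 0.0007091 = 0.004475 m/day.
Seepage velocity v = q / n_e = 0.004475 / 0.15 = 0.02983 m/day.
Travel time t = L / v = 973 / 0.02983 = 32617 days = 89.30 years.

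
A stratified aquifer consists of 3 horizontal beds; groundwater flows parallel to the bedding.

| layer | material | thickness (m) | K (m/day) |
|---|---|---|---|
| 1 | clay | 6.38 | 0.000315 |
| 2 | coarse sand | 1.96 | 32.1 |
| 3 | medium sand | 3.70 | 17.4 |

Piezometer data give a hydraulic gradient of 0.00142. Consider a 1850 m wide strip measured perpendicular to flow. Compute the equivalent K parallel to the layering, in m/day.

10.6

Flow is parallel to layering, so each bed carries its own Darcy discharge and the transmissivities add.
Σ(K_i·b_i) = 0.000315×6.38 + 32.1×1.96 + 17.4×3.70 = 127.3 m²/day.
Total thickness b = 12.04 m, so K_eq = Σ(K_i·b_i)/b = 10.57 m/day.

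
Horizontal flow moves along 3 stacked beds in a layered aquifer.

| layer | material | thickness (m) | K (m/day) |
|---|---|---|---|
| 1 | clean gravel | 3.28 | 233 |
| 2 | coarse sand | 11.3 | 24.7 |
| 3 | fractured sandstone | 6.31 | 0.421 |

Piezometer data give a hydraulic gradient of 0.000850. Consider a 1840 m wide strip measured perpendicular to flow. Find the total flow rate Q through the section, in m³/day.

Flow is parallel to layering, so each bed carries its own Darcy discharge and the transmissivities add.
Σ(K_i·b_i) = 233×3.28 + 24.7×11.3 + 0.421×6.31 = 1046 m²/day.
Hydraulic gradient i = 0.000850.
Q = Σ(K_i·b_i) · W · i = 1046 × 1840 × 0.0008500 = 1636 m³/day.

1640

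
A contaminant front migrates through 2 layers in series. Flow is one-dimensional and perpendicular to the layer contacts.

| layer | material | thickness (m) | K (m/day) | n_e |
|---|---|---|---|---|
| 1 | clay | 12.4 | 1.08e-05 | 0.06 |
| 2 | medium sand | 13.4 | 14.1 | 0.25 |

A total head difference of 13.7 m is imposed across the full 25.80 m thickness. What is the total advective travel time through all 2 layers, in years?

939

With flow normal to the layers, continuity requires the same specific discharge q through every layer.
Σ(b_i/K_i) = 12.4/1.08e-05 + 13.4/14.1 = 1.148e+06 d.
q = Δh / Σ(b_i/K_i) = 13.7 / 1.148e+06 = 1.193e-05 m/day.
In each layer the seepage velocity is v_i = q/n_i, so the layer transit time is t_i = b_i·n_i / q:
  layer 1 (clay): t_1 = 12.4 × 0.06 / 1.193e-05 = 62352 d
  layer 2 (medium sand): t_2 = 13.4 × 0.25 / 1.193e-05 = 2.808e+05 d
Total t = Σ t_i = 3.431e+05 days = 939.4 years.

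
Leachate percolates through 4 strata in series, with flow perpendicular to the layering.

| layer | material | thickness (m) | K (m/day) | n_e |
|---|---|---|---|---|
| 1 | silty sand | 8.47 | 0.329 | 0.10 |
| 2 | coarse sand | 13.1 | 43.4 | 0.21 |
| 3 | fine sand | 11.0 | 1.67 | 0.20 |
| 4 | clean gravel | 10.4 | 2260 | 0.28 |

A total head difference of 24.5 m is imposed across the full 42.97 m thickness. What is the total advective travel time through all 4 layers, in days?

11.6

With flow normal to the layers, continuity requires the same specific discharge q through every layer.
Σ(b_i/K_i) = 8.47/0.329 + 13.1/43.4 + 11.0/1.67 + 10.4/2260 = 32.64 d.
q = Δh / Σ(b_i/K_i) = 24.5 / 32.64 = 0.7507 m/day.
In each layer the seepage velocity is v_i = q/n_i, so the layer transit time is t_i = b_i·n_i / q:
  layer 1 (silty sand): t_1 = 8.47 × 0.10 / 0.7507 = 1.128 d
  layer 2 (coarse sand): t_2 = 13.1 × 0.21 / 0.7507 = 3.665 d
  layer 3 (fine sand): t_3 = 11.0 × 0.20 / 0.7507 = 2.931 d
  layer 4 (clean gravel): t_4 = 10.4 × 0.28 / 0.7507 = 3.879 d
Total t = Σ t_i = 11.60 days.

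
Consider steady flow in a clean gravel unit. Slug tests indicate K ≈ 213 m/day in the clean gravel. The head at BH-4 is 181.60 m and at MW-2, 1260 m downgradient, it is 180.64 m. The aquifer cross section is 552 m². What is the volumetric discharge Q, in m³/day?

Hydraulic gradient i = (181.60 − 180.64) / 1260 = 0.96 / 1260 = 0.0007619.
Darcy's law: Q = K · A · i = 213.0 × 552.0 × 0.0007619 = 89.58 m³/day.

89.6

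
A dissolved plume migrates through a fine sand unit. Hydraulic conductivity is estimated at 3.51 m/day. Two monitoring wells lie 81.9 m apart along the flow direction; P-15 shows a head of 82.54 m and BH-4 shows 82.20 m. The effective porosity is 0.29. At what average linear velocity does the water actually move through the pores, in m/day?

Hydraulic gradient i = (82.54 − 82.20) / 81.9 = 0.34 / 81.9 = 0.004151.
Darcy flux q = K · i = 3.510 × 0.004151 = 0.01457 m/day.
Seepage velocity v = q / n_e = 0.01457 / 0.29 = 0.05025 m/day.

0.0502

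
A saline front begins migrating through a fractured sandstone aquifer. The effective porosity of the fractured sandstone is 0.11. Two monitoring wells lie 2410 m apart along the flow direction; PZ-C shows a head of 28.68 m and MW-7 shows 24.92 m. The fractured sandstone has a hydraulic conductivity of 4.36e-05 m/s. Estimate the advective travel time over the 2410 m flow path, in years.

123

Convert K: 4.36e-05 m/s × 86400 = 3.767 m/day.
Hydraulic gradient i = (28.68 − 24.92) / 2410 = 3.76 / 2410 = 0.001560.
Darcy flux q = K · i = 3.767 × 0.001560 = 0.005877 m/day.
Seepage velocity v = q / n_e = 0.005877 / 0.11 = 0.05343 m/day.
Travel time t = L / v = 2410 / 0.05343 = 45106 days = 123.5 years.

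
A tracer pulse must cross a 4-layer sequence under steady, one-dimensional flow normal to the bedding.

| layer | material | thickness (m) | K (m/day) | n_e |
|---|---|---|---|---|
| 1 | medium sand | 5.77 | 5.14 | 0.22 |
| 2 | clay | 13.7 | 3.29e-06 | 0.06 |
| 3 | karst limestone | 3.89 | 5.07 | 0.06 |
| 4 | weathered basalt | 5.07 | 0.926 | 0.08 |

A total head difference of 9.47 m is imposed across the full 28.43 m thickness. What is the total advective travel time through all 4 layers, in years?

3290

With flow normal to the layers, continuity requires the same specific discharge q through every layer.
Σ(b_i/K_i) = 5.77/5.14 + 13.7/3.29e-06 + 3.89/5.07 + 5.07/0.926 = 4.164e+06 d.
q = Δh / Σ(b_i/K_i) = 9.47 / 4.164e+06 = 2.274e-06 m/day.
In each layer the seepage velocity is v_i = q/n_i, so the layer transit time is t_i = b_i·n_i / q:
  layer 1 (medium sand): t_1 = 5.77 × 0.22 / 2.274e-06 = 5.582e+05 d
  layer 2 (clay): t_2 = 13.7 × 0.06 / 2.274e-06 = 3.614e+05 d
  layer 3 (karst limestone): t_3 = 3.89 × 0.06 / 2.274e-06 = 1.026e+05 d
  layer 4 (weathered basalt): t_4 = 5.07 × 0.08 / 2.274e-06 = 1.784e+05 d
Total t = Σ t_i = 1.201e+06 days = 3287 years.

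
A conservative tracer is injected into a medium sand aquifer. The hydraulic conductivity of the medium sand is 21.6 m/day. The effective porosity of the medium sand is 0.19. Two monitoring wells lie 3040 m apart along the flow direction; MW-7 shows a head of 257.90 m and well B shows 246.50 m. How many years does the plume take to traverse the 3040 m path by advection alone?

Hydraulic gradient i = (257.90 − 246.50) / 3040 = 11.4 / 3040 = 0.003750.
Darcy flux q = K · i = 21.60 × 0.003750 = 0.08100 m/day.
Seepage velocity v = q / n_e = 0.08100 / 0.19 = 0.4263 m/day.
Travel time t = L / v = 3040 / 0.4263 = 7131 days = 19.52 years.

19.5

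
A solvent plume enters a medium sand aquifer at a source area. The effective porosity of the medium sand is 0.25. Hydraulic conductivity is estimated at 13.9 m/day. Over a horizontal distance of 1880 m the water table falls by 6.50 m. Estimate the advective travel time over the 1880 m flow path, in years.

26.8

Hydraulic gradient i = Δh / L = 6.50 / 1880 = 0.003457.
Darcy flux q = K · i = 13.90 × 0.003457 = 0.04806 m/day.
Seepage velocity v = q / n_e = 0.04806 / 0.25 = 0.1922 m/day.
Travel time t = L / v = 1880 / 0.1922 = 9780 days = 26.78 years.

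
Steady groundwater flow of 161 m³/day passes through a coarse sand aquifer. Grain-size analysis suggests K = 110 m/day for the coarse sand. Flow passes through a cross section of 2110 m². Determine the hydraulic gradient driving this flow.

From Q = K·A·i, i = Q / (K·A) = 161 / (110.0 × 2110) = 0.0006937.

0.000694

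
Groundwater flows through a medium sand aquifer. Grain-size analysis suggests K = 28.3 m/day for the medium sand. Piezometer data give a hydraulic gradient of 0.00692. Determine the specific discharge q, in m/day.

0.196

Hydraulic gradient i = 0.00692.
Specific discharge q = K · i = 28.30 × 0.006920 = 0.1958 m/day.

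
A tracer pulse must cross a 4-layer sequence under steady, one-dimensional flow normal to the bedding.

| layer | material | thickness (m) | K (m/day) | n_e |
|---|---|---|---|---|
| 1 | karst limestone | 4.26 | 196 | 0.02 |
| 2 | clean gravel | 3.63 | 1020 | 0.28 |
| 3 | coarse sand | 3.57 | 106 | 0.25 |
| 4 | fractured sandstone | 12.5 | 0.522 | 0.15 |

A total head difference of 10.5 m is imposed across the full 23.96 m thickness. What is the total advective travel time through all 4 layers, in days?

8.85

With flow normal to the layers, continuity requires the same specific discharge q through every layer.
Σ(b_i/K_i) = 4.26/196 + 3.63/1020 + 3.57/106 + 12.5/0.522 = 24.01 d.
q = Δh / Σ(b_i/K_i) = 10.5 / 24.01 = 0.4374 m/day.
In each layer the seepage velocity is v_i = q/n_i, so the layer transit time is t_i = b_i·n_i / q:
  layer 1 (karst limestone): t_1 = 4.26 × 0.02 / 0.4374 = 0.1948 d
  layer 2 (clean gravel): t_2 = 3.63 × 0.28 / 0.4374 = 2.324 d
  layer 3 (coarse sand): t_3 = 3.57 × 0.25 / 0.4374 = 2.040 d
  layer 4 (fractured sandstone): t_4 = 12.5 × 0.15 / 0.4374 = 4.287 d
Total t = Σ t_i = 8.846 days.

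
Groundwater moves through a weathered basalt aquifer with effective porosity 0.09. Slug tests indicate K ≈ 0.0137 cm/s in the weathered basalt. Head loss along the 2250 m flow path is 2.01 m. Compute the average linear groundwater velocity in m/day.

Convert K: 0.0137 cm/s × 864 = 11.84 m/day.
Hydraulic gradient i = Δh / L = 2.01 / 2250 = 0.0008933.
Darcy flux q = K · i = 11.84 × 0.0008933 = 0.01057 m/day.
Seepage velocity v = q / n_e = 0.01057 / 0.09 = 0.1175 m/day.

0.117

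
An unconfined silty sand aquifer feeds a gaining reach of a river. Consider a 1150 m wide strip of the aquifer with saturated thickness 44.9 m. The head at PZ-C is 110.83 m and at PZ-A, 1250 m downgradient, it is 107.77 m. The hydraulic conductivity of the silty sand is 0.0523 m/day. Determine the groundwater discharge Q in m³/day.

Cross-sectional area A = 1150 × 44.9 = 51635 m².
Hydraulic gradient i = (110.83 − 107.77) / 1250 = 3.06 / 1250 = 0.002448.
Darcy's law: Q = K · A · i = 0.05230 × 51635 × 0.002448 = 6.611 m³/day.

6.61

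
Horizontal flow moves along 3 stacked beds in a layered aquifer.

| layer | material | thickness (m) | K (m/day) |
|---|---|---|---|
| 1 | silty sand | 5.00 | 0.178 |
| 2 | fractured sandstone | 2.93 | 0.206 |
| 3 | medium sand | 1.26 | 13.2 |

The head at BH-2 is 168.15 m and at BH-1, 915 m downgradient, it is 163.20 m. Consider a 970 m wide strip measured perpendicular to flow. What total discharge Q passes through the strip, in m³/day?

Flow is parallel to layering, so each bed carries its own Darcy discharge and the transmissivities add.
Σ(K_i·b_i) = 0.178×5.00 + 0.206×2.93 + 13.2×1.26 = 18.13 m²/day.
Hydraulic gradient i = (168.15 − 163.20) / 915 = 4.95 / 915 = 0.005410.
Q = Σ(K_i·b_i) · W · i = 18.13 × 970 × 0.005410 = 95.11 m³/day.

95.1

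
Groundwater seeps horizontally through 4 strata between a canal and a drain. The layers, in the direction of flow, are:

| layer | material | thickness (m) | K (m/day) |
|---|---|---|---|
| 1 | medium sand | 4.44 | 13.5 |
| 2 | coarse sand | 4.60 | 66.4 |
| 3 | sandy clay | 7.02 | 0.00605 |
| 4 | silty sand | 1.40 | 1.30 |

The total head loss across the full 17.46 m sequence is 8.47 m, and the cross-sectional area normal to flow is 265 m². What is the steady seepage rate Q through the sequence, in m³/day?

Flow is perpendicular to layering, so the layers act in series and the equivalent K is the thickness-weighted harmonic mean.
Total thickness L = 4.44 + 4.60 + 7.02 + 1.40 = 17.46 m.
Σ(b_i/K_i) = 4.44/13.5 + 4.60/66.4 + 7.02/0.00605 + 1.40/1.30 = 1162 d.
K_eq = L / Σ(b_i/K_i) = 17.46 / 1162 = 0.01503 m/day.
Q = K_eq · A · (Δh/L) = 0.01503 × 265 × (8.47/17.46) = 1.932 m³/day.

1.93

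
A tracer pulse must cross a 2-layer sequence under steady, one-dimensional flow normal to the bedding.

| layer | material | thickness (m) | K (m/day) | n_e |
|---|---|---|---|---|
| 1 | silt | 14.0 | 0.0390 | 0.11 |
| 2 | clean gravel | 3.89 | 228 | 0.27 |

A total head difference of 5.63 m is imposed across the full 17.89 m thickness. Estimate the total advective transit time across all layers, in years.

0.452

With flow normal to the layers, continuity requires the same specific discharge q through every layer.
Σ(b_i/K_i) = 14.0/0.0390 + 3.89/228 = 359.0 d.
q = Δh / Σ(b_i/K_i) = 5.63 / 359.0 = 0.01568 m/day.
In each layer the seepage velocity is v_i = q/n_i, so the layer transit time is t_i = b_i·n_i / q:
  layer 1 (silt): t_1 = 14.0 × 0.11 / 0.01568 = 98.20 d
  layer 2 (clean gravel): t_2 = 3.89 × 0.27 / 0.01568 = 66.97 d
Total t = Σ t_i = 165.2 days = 0.4522 years.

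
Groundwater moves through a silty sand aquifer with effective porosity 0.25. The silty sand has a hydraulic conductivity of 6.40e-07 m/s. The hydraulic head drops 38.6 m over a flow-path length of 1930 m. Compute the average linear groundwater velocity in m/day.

Convert K: 6.40e-07 m/s × 86400 = 0.05530 m/day.
Hydraulic gradient i = Δh / L = 38.6 / 1930 = 0.02000.
Darcy flux q = K · i = 0.05530 × 0.02000 = 0.001106 m/day.
Seepage velocity v = q / n_e = 0.001106 / 0.25 = 0.004424 m/day.

0.00442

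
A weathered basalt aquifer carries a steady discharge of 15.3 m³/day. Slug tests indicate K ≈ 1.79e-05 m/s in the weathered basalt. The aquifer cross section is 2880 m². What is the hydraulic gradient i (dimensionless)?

0.00344

Convert K: 1.79e-05 m/s × 86400 = 1.547 m/day.
From Q = K·A·i, i = Q / (K·A) = 15.3 / (1.547 × 2880) = 0.003435.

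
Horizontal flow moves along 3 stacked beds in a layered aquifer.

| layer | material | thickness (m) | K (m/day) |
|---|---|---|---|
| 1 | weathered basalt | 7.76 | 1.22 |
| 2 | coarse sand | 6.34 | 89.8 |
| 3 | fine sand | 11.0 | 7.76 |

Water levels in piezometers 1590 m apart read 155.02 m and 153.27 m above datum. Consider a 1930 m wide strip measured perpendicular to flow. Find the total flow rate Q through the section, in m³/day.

Flow is parallel to layering, so each bed carries its own Darcy discharge and the transmissivities add.
Σ(K_i·b_i) = 1.22×7.76 + 89.8×6.34 + 7.76×11.0 = 664.2 m²/day.
Hydraulic gradient i = (155.02 − 153.27) / 1590 = 1.75 / 1590 = 0.001101.
Q = Σ(K_i·b_i) · W · i = 664.2 × 1930 × 0.001101 = 1411 m³/day.

1410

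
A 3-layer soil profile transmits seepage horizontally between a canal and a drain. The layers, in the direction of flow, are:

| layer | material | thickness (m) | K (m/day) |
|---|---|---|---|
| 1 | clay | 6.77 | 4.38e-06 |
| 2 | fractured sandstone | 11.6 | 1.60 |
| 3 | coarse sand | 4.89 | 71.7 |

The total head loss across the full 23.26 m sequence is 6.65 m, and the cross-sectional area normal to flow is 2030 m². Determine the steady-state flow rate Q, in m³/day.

0.00873

Flow is perpendicular to layering, so the layers act in series and the equivalent K is the thickness-weighted harmonic mean.
Total thickness L = 6.77 + 11.6 + 4.89 = 23.26 m.
Σ(b_i/K_i) = 6.77/4.38e-06 + 11.6/1.60 + 4.89/71.7 = 1.546e+06 d.
K_eq = L / Σ(b_i/K_i) = 23.26 / 1.546e+06 = 1.505e-05 m/day.
Q = K_eq · A · (Δh/L) = 1.505e-05 × 2030 × (6.65/23.26) = 0.008734 m³/day.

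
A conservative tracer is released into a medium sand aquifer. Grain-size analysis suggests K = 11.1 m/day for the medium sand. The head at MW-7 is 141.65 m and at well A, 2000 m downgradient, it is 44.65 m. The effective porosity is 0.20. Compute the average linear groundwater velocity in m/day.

Hydraulic gradient i = (141.65 − 44.65) / 2000 = 97 / 2000 = 0.04850.
Darcy flux q = K · i = 11.10 × 0.04850 = 0.5383 m/day.
Seepage velocity v = q / n_e = 0.5383 / 0.20 = 2.692 m/day.

2.69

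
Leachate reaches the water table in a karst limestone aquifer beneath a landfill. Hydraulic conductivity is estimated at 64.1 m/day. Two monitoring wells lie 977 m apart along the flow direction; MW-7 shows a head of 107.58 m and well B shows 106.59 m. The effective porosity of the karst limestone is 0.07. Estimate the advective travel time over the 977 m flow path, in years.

2.88

Hydraulic gradient i = (107.58 − 106.59) / 977 = 0.99 / 977 = 0.001013.
Darcy flux q = K · i = 64.10 × 0.001013 = 0.06495 m/day.
Seepage velocity v = q / n_e = 0.06495 / 0.07 = 0.9279 m/day.
Travel time t = L / v = 977 / 0.9279 = 1053 days = 2.883 years.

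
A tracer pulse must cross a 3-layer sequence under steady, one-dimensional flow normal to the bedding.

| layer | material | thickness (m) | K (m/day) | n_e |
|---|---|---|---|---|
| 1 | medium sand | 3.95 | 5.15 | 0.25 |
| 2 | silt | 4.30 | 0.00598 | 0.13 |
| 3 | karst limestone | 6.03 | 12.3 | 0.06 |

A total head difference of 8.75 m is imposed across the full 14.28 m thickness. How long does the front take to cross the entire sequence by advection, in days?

With flow normal to the layers, continuity requires the same specific discharge q through every layer.
Σ(b_i/K_i) = 3.95/5.15 + 4.30/0.00598 + 6.03/12.3 = 720.3 d.
q = Δh / Σ(b_i/K_i) = 8.75 / 720.3 = 0.01215 m/day.
In each layer the seepage velocity is v_i = q/n_i, so the layer transit time is t_i = b_i·n_i / q:
  layer 1 (medium sand): t_1 = 3.95 × 0.25 / 0.01215 = 81.29 d
  layer 2 (silt): t_2 = 4.30 × 0.13 / 0.01215 = 46.02 d
  layer 3 (karst limestone): t_3 = 6.03 × 0.06 / 0.01215 = 29.78 d
Total t = Σ t_i = 157.1 days.

157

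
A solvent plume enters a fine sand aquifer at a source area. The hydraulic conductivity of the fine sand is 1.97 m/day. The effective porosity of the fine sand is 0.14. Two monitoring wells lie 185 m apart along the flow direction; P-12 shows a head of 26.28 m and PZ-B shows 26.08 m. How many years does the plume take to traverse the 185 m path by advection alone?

Hydraulic gradient i = (26.28 − 26.08) / 185 = 0.2 / 185 = 0.001081.
Darcy flux q = K · i = 1.970 × 0.001081 = 0.002130 m/day.
Seepage velocity v = q / n_e = 0.002130 / 0.14 = 0.01521 m/day.
Travel time t = L / v = 185 / 0.01521 = 12161 days = 33.30 years.

33.3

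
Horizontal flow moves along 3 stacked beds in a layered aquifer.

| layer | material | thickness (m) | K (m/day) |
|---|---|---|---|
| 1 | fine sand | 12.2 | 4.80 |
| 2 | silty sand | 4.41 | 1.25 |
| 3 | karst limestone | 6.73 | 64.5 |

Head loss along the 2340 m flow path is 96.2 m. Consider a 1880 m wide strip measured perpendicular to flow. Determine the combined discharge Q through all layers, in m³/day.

38500

Flow is parallel to layering, so each bed carries its own Darcy discharge and the transmissivities add.
Σ(K_i·b_i) = 4.80×12.2 + 1.25×4.41 + 64.5×6.73 = 498.2 m²/day.
Hydraulic gradient i = Δh / L = 96.2 / 2340 = 0.04111.
Q = Σ(K_i·b_i) · W · i = 498.2 × 1880 × 0.04111 = 38502 m³/day.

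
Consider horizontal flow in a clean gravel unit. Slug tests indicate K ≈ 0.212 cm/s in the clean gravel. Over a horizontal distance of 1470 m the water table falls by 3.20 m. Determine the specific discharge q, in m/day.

0.399

Convert K: 0.212 cm/s × 864 = 183.2 m/day.
Hydraulic gradient i = Δh / L = 3.20 / 1470 = 0.002177.
Specific discharge q = K · i = 183.2 × 0.002177 = 0.3987 m/day.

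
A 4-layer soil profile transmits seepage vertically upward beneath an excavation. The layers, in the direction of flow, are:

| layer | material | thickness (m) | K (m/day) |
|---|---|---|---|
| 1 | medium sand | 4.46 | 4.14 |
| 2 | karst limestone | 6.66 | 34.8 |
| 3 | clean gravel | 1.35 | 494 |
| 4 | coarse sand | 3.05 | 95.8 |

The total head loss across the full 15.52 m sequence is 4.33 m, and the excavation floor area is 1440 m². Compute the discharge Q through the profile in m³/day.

4780

Flow is perpendicular to layering, so the layers act in series and the equivalent K is the thickness-weighted harmonic mean.
Total thickness L = 4.46 + 6.66 + 1.35 + 3.05 = 15.52 m.
Σ(b_i/K_i) = 4.46/4.14 + 6.66/34.8 + 1.35/494 + 3.05/95.8 = 1.303 d.
K_eq = L / Σ(b_i/K_i) = 15.52 / 1.303 = 11.91 m/day.
Q = K_eq · A · (Δh/L) = 11.91 × 1440 × (4.33/15.52) = 4784 m³/day.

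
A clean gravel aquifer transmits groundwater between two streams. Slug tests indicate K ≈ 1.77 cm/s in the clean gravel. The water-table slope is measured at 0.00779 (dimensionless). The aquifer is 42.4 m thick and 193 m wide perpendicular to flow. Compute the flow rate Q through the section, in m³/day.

Convert K: 1.77 cm/s × 864 = 1529 m/day.
Cross-sectional area A = 193 × 42.4 = 8183 m².
Hydraulic gradient i = 0.00779.
Darcy's law: Q = K · A · i = 1529 × 8183 × 0.007790 = 97487 m³/day.

97500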